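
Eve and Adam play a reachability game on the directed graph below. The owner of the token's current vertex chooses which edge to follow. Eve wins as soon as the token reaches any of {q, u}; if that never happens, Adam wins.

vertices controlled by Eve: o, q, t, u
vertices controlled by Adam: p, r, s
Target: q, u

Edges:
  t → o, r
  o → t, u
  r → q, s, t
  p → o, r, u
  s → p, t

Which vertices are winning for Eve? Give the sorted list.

A0 = {q, u}
A1: add {o} — o (Eve) has o→u.
A2: add {t} — t (Eve) has t→o.
A3 = A2; e.g. p (Adam) can still go to r. Fixed point.
Eve's winning region = {o, q, t, u}.

o, q, t, u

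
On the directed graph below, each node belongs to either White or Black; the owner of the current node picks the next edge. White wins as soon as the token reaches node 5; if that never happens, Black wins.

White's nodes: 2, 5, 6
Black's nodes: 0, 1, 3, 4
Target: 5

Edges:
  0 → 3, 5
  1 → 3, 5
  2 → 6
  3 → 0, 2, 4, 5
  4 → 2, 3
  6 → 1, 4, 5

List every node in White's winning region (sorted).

2, 5, 6

A0 = {5}
A1: add {6} — 6 (White) has 6→5.
A2: add {2} — 2 (White) has 2→6.
A3 = A2; e.g. 0 (Black) can still go to 3. Fixed point.
White's winning region = {2, 5, 6}.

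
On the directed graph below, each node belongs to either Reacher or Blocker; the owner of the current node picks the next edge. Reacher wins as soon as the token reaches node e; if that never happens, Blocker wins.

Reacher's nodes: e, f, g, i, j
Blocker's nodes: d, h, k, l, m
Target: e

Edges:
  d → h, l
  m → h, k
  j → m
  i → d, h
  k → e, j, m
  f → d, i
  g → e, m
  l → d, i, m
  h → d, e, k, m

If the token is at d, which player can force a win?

A0 = {e}
A1: add {g} — g (Reacher) has g→e.
A2 = A1; e.g. d (Blocker) can still go to h. Fixed point.
d never enters the attractor, so Blocker can avoid the target forever.

Blocker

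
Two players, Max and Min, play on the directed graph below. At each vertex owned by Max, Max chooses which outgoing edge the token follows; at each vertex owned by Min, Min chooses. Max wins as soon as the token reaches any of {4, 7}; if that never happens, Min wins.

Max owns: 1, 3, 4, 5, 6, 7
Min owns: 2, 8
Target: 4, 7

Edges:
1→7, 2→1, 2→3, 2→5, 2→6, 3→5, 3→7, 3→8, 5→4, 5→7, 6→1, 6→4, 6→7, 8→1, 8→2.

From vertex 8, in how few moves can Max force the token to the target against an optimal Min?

A0 = {4, 7}
A1: add {1, 3, 5, 6} — 1 (Max) has 1→7; 3 (Max) has 3→7; 5 (Max) has 5→4; 6 (Max) has 6→4.
A2: add {2} — 2 (Min): all of {1, 3, 5, 6} already in.
A3: add {8} — 8 (Min): all of {1, 2} already in.
A3 = all vertices. Fixed point.
8 enters the attractor at level 3, so Max can force the target in 3 moves from there.

3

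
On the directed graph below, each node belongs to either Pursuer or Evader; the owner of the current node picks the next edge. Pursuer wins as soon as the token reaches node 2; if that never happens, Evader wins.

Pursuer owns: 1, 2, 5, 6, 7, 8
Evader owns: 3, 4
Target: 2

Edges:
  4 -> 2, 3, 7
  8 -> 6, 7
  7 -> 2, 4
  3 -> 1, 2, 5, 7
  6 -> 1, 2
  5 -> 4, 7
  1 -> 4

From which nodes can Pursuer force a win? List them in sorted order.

2, 5, 6, 7, 8

A0 = {2}
A1: add {6, 7} — 6 (Pursuer) has 6→2; 7 (Pursuer) has 7→2.
A2: add {5, 8} — 5 (Pursuer) has 5→7; 8 (Pursuer) has 8→6.
A3 = A2; e.g. 1 (Pursuer) has no edge into A2. Fixed point.
Pursuer's winning region = {2, 5, 6, 7, 8}.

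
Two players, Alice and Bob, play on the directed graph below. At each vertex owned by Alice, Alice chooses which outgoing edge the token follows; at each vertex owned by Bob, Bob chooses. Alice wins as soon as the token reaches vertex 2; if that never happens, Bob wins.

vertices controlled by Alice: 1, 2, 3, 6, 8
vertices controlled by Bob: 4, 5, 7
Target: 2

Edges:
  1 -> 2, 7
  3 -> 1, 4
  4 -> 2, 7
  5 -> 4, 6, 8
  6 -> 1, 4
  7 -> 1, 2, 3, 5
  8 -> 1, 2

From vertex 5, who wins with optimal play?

Bob

A0 = {2}
A1: add {1, 8} — 1 (Alice) has 1→2; 8 (Alice) has 8→2.
A2: add {3, 6} — 3 (Alice) has 3→1; 6 (Alice) has 6→1.
A3 = A2; e.g. 4 (Bob) can still go to 7. Fixed point.
5 never enters the attractor, so Bob can avoid the target forever.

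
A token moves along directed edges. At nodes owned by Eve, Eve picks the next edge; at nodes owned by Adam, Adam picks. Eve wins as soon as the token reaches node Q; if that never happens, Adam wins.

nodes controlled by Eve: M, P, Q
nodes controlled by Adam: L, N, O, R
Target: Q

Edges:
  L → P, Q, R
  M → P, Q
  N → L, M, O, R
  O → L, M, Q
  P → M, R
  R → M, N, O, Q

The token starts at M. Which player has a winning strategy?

A0 = {Q}
A1: add {M} — M (Eve) has M→Q.
M ∈ A1, so Eve can force the target.

Eve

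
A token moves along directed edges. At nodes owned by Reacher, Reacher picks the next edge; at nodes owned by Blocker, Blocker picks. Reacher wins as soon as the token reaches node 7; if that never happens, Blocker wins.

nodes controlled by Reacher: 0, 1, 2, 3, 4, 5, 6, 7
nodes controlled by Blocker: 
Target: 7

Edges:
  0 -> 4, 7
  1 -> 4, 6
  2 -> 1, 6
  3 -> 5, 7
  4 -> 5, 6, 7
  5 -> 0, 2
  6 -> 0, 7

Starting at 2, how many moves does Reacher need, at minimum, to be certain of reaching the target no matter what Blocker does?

A0 = {7}
A1: add {0, 3, 4, 6} — 0 (Reacher) has 0→7; 3 (Reacher) has 3→7; 4 (Reacher) has 4→7; 6 (Reacher) has 6→7.
A2: add {1, 2, 5} — 1 (Reacher) has 1→4; 2 (Reacher) has 2→6; 5 (Reacher) has 5→0.
A2 = all vertices. Fixed point.
2 enters the attractor at level 2, so Reacher can force the target in 2 moves from there.

2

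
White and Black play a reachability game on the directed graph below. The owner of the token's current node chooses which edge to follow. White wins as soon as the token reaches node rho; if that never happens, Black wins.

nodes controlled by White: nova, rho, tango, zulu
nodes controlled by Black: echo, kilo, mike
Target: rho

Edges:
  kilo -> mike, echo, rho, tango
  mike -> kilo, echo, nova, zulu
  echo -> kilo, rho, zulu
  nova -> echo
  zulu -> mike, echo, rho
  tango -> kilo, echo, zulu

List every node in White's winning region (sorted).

A0 = {rho}
A1: add {zulu} — zulu (White) has zulu→rho.
A2: add {tango} — tango (White) has tango→zulu.
A3 = A2; e.g. kilo (Black) can still go to mike. Fixed point.
White's winning region = {rho, tango, zulu}.

rho, tango, zulu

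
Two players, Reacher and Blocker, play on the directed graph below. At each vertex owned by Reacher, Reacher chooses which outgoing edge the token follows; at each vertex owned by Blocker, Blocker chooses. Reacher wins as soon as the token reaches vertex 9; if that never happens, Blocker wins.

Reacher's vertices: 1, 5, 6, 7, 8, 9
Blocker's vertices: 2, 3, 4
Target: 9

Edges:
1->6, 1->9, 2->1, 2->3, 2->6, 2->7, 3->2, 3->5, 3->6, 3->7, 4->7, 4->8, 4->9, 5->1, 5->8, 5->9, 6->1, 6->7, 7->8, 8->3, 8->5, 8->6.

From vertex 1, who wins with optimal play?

A0 = {9}
A1: add {1, 5} — 1 (Reacher) has 1→9; 5 (Reacher) has 5→9.
1 ∈ A1, so Reacher can force the target.

Reacher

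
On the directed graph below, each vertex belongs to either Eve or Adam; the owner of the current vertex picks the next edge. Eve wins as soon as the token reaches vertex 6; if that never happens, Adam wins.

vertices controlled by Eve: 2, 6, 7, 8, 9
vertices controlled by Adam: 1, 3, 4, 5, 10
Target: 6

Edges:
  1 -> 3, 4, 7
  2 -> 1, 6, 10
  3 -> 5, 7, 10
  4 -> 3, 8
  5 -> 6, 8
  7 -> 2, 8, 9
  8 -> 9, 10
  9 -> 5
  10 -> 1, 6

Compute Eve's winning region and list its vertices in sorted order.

A0 = {6}
A1: add {2} — 2 (Eve) has 2→6.
A2: add {7} — 7 (Eve) has 7→2.
A3 = A2; e.g. 1 (Adam) can still go to 3. Fixed point.
Eve's winning region = {2, 6, 7}.

2, 6, 7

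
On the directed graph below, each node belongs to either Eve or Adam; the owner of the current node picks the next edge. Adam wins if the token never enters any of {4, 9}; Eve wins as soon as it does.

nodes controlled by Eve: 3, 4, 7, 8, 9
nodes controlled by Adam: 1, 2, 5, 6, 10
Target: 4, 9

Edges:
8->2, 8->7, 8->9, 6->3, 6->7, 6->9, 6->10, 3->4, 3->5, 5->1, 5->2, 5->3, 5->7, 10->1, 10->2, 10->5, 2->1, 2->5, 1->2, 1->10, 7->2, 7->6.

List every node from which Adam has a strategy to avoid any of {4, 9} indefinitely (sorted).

A0 = {4, 9}
A1: add {3, 8} — 3 (Eve) has 3→4; 8 (Eve) has 8→9.
A2 = A1; e.g. 1 (Adam) can still go to 2. Fixed point.
Eve's attractor = {3, 4, 8, 9}; Adam avoids the target exactly from the complement.

1, 2, 5, 6, 7, 10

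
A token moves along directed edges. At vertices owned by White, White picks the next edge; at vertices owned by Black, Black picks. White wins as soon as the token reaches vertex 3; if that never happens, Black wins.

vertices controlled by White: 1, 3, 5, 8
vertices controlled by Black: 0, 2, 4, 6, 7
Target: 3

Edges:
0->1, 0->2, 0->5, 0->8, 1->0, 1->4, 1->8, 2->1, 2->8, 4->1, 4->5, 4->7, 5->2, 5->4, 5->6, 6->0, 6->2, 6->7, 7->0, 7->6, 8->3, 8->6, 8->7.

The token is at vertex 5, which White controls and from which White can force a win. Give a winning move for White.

A0 = {3}
A1: add {8} — 8 (White) has 8→3.
A2: add {1} — 1 (White) has 1→8.
A3: add {2} — 2 (Black): all of {1, 8} already in.
A4: add {5} — 5 (White) has 5→2.
A5: add {0} — 0 (Black): all of {1, 2, 5, 8} already in.
A6 = A5; e.g. 4 (Black) can still go to 7. Fixed point.
From 5, successor 2 is in the attractor (rank 3); the other successors 4, 6 are not.

2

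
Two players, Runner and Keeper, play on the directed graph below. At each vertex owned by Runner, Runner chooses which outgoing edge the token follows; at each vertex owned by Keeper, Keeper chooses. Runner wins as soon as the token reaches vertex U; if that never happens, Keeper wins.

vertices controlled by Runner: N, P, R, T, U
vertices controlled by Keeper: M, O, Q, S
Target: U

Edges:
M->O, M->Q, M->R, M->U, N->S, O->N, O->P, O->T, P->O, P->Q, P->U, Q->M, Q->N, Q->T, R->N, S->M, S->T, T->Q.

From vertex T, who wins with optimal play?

Keeper

A0 = {U}
A1: add {P} — P (Runner) has P→U.
A2 = A1; e.g. M (Keeper) can still go to O. Fixed point.
T never enters the attractor, so Keeper can avoid the target forever.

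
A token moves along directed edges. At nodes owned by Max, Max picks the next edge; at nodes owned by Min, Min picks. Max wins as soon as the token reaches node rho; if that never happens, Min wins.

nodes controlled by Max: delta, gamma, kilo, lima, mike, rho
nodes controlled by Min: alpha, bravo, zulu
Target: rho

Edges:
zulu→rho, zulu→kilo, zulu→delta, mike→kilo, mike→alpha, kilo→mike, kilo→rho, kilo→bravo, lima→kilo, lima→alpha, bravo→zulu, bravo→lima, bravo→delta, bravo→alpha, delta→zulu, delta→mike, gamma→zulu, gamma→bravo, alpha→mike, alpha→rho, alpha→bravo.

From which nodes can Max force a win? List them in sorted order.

A0 = {rho}
A1: add {kilo} — kilo (Max) has kilo→rho.
A2: add {lima, mike} — mike (Max) has mike→kilo; lima (Max) has lima→kilo.
A3: add {delta} — delta (Max) has delta→mike.
A4: add {zulu} — zulu (Min): all of {rho, kilo, delta} already in.
A5: add {gamma} — gamma (Max) has gamma→zulu.
A6 = A5; e.g. bravo (Min) can still go to alpha. Fixed point.
Max's winning region = {delta, gamma, kilo, lima, mike, rho, zulu}.

delta, gamma, kilo, lima, mike, rho, zulu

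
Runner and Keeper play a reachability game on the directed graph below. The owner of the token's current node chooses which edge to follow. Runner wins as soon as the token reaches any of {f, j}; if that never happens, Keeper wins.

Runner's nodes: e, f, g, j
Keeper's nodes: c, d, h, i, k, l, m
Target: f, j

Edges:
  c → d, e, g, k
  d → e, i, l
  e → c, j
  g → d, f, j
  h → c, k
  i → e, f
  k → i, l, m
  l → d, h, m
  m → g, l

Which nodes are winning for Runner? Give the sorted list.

e, f, g, i, j

A0 = {f, j}
A1: add {e, g} — e (Runner) has e→j; g (Runner) has g→f.
A2: add {i} — i (Keeper): all of {e, f} already in.
A3 = A2; e.g. c (Keeper) can still go to d. Fixed point.
Runner's winning region = {e, f, g, i, j}.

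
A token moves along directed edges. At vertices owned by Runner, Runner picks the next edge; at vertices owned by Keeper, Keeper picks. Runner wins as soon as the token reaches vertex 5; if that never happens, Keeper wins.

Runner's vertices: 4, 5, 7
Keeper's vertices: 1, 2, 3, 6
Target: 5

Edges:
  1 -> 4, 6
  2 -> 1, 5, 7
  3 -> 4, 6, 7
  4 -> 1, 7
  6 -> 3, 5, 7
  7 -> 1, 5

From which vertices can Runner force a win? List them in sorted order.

4, 5, 7

A0 = {5}
A1: add {7} — 7 (Runner) has 7→5.
A2: add {4} — 4 (Runner) has 4→7.
A3 = A2; e.g. 1 (Keeper) can still go to 6. Fixed point.
Runner's winning region = {4, 5, 7}.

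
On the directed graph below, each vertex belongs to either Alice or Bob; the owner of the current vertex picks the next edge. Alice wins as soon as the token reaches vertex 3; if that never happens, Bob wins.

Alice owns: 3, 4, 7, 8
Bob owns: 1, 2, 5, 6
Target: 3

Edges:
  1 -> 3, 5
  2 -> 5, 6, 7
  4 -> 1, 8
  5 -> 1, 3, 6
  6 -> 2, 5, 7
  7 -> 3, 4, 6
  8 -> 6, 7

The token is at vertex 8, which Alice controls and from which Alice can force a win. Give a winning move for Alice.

A0 = {3}
A1: add {7} — 7 (Alice) has 7→3.
A2: add {8} — 8 (Alice) has 8→7.
A3: add {4} — 4 (Alice) has 4→8.
A4 = A3; e.g. 1 (Bob) can still go to 5. Fixed point.
From 8, successor 7 is in the attractor (rank 1); the other successor 6 is not.

7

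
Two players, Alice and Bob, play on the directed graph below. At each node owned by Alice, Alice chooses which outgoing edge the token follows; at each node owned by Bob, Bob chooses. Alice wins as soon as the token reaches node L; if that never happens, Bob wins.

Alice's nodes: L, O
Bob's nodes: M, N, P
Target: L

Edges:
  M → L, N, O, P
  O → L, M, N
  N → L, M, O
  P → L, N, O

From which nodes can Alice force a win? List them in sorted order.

A0 = {L}
A1: add {O} — O (Alice) has O→L.
A2 = A1; e.g. M (Bob) can still go to N. Fixed point.
Alice's winning region = {L, O}.

L, O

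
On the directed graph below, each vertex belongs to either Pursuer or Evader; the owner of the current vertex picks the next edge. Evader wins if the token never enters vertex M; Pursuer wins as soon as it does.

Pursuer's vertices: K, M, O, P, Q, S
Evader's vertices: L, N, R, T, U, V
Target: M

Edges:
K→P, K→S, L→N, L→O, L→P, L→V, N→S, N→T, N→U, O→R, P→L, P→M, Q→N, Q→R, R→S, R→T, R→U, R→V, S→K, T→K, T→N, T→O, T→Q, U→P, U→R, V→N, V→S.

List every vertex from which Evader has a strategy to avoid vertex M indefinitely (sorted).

A0 = {M}
A1: add {P} — P (Pursuer) has P→M.
A2: add {K} — K (Pursuer) has K→P.
A3: add {S} — S (Pursuer) has S→K.
A4 = A3; e.g. L (Evader) can still go to N. Fixed point.
Pursuer's attractor = {K, M, P, S}; Evader avoids the target exactly from the complement.

L, N, O, Q, R, T, U, V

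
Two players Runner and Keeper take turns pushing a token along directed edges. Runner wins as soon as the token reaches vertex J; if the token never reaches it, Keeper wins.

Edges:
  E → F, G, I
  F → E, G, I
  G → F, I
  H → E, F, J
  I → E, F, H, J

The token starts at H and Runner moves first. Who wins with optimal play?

Track states (vertex, player-to-move).
A0 = {(J,Runner), (J,Keeper)}
A1: add {(H,Runner), (I,Runner)}.
(H,Runner) ∈ A1 ⇒ Runner forces the target.

Runner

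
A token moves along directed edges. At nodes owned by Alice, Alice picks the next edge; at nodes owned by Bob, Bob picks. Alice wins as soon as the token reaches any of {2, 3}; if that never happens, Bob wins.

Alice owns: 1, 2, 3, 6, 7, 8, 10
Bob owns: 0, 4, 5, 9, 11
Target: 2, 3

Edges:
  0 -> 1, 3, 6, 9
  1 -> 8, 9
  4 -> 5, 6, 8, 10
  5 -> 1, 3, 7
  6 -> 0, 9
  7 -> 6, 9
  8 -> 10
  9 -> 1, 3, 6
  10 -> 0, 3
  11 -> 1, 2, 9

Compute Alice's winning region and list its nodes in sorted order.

1, 2, 3, 8, 10

A0 = {2, 3}
A1: add {10} — 10 (Alice) has 10→3.
A2: add {8} — 8 (Alice) has 8→10.
A3: add {1} — 1 (Alice) has 1→8.
A4 = A3; e.g. 0 (Bob) can still go to 6. Fixed point.
Alice's winning region = {1, 2, 3, 8, 10}.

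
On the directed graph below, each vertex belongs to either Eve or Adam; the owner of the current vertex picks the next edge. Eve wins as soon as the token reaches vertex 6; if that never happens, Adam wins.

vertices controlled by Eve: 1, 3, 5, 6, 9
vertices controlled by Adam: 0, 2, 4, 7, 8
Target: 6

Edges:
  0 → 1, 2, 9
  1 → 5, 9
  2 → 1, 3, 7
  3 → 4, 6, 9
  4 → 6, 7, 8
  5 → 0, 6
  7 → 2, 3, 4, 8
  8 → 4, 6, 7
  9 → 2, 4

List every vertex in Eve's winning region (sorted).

1, 3, 5, 6

A0 = {6}
A1: add {3, 5} — 3 (Eve) has 3→6; 5 (Eve) has 5→6.
A2: add {1} — 1 (Eve) has 1→5.
A3 = A2; e.g. 0 (Adam) can still go to 2. Fixed point.
Eve's winning region = {1, 3, 5, 6}.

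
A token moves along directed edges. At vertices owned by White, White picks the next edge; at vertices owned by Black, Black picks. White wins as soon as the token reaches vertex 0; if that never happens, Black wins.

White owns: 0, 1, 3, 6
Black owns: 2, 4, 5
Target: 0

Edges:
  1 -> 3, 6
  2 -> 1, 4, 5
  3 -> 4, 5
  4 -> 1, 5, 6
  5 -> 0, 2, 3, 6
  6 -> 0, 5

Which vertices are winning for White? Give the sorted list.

0, 1, 6

A0 = {0}
A1: add {6} — 6 (White) has 6→0.
A2: add {1} — 1 (White) has 1→6.
A3 = A2; e.g. 2 (Black) can still go to 4. Fixed point.
White's winning region = {0, 1, 6}.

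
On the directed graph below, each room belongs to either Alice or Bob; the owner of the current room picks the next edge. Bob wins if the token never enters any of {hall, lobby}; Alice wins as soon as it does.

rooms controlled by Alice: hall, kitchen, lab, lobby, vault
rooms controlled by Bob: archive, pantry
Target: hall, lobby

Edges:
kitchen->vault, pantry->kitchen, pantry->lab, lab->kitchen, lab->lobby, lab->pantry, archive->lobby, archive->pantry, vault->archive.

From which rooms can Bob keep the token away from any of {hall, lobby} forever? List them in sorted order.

archive, kitchen, pantry, vault

A0 = {hall, lobby}
A1: add {lab} — lab (Alice) has lab→lobby.
A2 = A1; e.g. archive (Bob) can still go to pantry. Fixed point.
Alice's attractor = {hall, lab, lobby}; Bob avoids the target exactly from the complement.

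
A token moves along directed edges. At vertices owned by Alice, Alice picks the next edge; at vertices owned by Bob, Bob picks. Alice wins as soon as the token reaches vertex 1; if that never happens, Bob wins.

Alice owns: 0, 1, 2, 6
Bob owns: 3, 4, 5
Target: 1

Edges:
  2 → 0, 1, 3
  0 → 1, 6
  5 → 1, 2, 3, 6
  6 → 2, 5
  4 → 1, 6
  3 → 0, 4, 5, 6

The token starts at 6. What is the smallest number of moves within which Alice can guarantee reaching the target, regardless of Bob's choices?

2

A0 = {1}
A1: add {0, 2} — 0 (Alice) has 0→1; 2 (Alice) has 2→1.
A2: add {6} — 6 (Alice) has 6→2.
6 enters the attractor at level 2, so Alice can force the target in 2 moves from there.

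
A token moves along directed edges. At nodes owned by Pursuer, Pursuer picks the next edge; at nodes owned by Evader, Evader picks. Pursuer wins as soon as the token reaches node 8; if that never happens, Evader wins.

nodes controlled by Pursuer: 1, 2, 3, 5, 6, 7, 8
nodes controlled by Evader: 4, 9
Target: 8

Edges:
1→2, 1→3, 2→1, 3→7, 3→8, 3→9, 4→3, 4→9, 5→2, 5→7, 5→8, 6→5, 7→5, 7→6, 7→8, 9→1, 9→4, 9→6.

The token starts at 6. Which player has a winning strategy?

Pursuer

A0 = {8}
A1: add {3, 5, 7} — 3 (Pursuer) has 3→8; 5 (Pursuer) has 5→8; 7 (Pursuer) has 7→8.
A2: add {1, 6} — 1 (Pursuer) has 1→3; 6 (Pursuer) has 6→5.
6 ∈ A2, so Pursuer can force the target.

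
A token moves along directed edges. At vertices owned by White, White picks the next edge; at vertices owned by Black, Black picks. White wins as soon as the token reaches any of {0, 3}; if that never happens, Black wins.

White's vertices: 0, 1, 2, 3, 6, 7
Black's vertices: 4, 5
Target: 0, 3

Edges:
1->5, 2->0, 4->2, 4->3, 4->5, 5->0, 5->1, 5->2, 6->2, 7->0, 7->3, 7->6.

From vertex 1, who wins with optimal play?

Black

A0 = {0, 3}
A1: add {2, 7} — 2 (White) has 2→0; 7 (White) has 7→0.
A2: add {6} — 6 (White) has 6→2.
A3 = A2; e.g. 1 (White) has no edge into A2. Fixed point.
1 never enters the attractor, so Black can avoid the target forever.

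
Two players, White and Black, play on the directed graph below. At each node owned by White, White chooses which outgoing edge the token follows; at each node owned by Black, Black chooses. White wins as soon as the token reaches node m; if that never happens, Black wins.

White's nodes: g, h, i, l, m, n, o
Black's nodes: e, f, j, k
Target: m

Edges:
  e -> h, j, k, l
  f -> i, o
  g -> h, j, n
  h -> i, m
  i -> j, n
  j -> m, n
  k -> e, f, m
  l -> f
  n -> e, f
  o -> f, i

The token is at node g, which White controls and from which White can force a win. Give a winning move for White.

A0 = {m}
A1: add {h} — h (White) has h→m.
A2: add {g} — g (White) has g→h.
A3 = A2; e.g. e (Black) can still go to j. Fixed point.
From g, successor h is in the attractor (rank 1); the other successors j, n are not.

h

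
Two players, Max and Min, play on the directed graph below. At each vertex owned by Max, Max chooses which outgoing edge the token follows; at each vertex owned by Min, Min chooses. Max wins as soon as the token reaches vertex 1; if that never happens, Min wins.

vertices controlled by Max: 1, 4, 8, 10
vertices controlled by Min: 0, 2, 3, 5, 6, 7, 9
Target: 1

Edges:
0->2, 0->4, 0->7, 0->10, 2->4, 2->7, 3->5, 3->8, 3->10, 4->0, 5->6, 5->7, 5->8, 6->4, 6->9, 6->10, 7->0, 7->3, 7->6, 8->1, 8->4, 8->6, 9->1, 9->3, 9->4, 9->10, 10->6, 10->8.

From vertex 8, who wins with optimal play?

A0 = {1}
A1: add {8} — 8 (Max) has 8→1.
8 ∈ A1, so Max can force the target.

Max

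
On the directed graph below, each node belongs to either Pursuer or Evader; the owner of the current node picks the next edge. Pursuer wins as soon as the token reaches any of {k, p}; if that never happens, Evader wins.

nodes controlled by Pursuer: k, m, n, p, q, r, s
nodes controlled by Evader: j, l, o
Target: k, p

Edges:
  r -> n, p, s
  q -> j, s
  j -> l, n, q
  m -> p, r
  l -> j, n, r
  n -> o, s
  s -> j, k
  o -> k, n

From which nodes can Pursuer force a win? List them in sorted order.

k, m, n, o, p, q, r, s

A0 = {k, p}
A1: add {m, r, s} — m (Pursuer) has m→p; r (Pursuer) has r→p; s (Pursuer) has s→k.
A2: add {n, q} — n (Pursuer) has n→s; q (Pursuer) has q→s.
A3: add {o} — o (Evader): all of {k, n} already in.
A4 = A3; e.g. j (Evader) can still go to l. Fixed point.
Pursuer's winning region = {k, m, n, o, p, q, r, s}.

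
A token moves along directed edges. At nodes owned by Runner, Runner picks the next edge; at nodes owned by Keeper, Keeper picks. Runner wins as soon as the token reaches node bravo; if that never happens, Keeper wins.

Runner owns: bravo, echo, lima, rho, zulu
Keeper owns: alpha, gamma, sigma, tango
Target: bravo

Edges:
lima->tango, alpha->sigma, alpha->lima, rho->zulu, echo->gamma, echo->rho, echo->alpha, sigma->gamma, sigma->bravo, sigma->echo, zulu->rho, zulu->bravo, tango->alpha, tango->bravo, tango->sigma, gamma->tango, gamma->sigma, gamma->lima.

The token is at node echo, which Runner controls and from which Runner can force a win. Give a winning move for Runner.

A0 = {bravo}
A1: add {zulu} — zulu (Runner) has zulu→bravo.
A2: add {rho} — rho (Runner) has rho→zulu.
A3: add {echo} — echo (Runner) has echo→rho.
A4 = A3; e.g. gamma (Keeper) can still go to tango. Fixed point.
From echo, successor rho is in the attractor (rank 2); the other successors alpha, gamma are not.

rho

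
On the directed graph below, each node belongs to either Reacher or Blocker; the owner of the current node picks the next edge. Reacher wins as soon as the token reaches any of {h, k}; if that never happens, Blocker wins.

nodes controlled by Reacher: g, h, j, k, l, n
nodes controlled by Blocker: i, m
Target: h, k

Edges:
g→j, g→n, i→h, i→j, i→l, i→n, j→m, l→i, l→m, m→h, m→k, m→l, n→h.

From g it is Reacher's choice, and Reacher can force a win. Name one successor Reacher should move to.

A0 = {h, k}
A1: add {n} — n (Reacher) has n→h.
A2: add {g} — g (Reacher) has g→n.
A3 = A2; e.g. i (Blocker) can still go to j. Fixed point.
From g, successor n is in the attractor (rank 1); the other successor j is not.

n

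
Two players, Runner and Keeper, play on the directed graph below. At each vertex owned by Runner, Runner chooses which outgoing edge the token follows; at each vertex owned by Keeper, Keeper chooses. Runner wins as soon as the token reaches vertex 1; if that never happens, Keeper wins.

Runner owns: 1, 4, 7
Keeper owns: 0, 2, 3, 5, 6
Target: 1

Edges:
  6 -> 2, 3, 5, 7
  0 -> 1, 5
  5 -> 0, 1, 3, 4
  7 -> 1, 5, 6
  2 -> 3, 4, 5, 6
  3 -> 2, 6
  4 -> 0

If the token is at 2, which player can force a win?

A0 = {1}
A1: add {7} — 7 (Runner) has 7→1.
A2 = A1; e.g. 0 (Keeper) can still go to 5. Fixed point.
2 never enters the attractor, so Keeper can avoid the target forever.

Keeper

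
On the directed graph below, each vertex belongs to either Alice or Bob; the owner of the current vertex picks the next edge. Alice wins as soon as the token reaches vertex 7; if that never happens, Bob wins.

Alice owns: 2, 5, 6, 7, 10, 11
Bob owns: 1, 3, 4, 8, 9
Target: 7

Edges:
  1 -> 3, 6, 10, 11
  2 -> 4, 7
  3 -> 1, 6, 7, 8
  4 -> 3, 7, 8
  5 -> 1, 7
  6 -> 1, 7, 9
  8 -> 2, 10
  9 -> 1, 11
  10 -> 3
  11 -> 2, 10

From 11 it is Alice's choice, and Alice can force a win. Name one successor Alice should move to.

A0 = {7}
A1: add {2, 5, 6} — 2 (Alice) has 2→7; 5 (Alice) has 5→7; 6 (Alice) has 6→7.
A2: add {11} — 11 (Alice) has 11→2.
A3 = A2; e.g. 1 (Bob) can still go to 3. Fixed point.
From 11, successor 2 is in the attractor (rank 1); the other successor 10 is not.

2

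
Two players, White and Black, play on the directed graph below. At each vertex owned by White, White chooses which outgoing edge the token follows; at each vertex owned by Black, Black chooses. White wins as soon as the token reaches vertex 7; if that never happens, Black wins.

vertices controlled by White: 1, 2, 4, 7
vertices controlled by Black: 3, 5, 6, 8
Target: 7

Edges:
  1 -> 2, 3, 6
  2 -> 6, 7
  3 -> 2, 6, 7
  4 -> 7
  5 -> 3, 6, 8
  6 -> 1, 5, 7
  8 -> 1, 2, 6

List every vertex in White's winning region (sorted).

A0 = {7}
A1: add {2, 4} — 2 (White) has 2→7; 4 (White) has 4→7.
A2: add {1} — 1 (White) has 1→2.
A3 = A2; e.g. 3 (Black) can still go to 6. Fixed point.
White's winning region = {1, 2, 4, 7}.

1, 2, 4, 7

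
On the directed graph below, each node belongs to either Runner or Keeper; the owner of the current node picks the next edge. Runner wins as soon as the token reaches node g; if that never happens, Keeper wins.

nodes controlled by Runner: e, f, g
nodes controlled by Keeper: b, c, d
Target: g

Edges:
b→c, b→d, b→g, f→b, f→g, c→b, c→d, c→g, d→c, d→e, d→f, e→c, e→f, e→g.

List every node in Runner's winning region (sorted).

A0 = {g}
A1: add {e, f} — e (Runner) has e→g; f (Runner) has f→g.
A2 = A1; e.g. b (Keeper) can still go to c. Fixed point.
Runner's winning region = {e, f, g}.

e, f, g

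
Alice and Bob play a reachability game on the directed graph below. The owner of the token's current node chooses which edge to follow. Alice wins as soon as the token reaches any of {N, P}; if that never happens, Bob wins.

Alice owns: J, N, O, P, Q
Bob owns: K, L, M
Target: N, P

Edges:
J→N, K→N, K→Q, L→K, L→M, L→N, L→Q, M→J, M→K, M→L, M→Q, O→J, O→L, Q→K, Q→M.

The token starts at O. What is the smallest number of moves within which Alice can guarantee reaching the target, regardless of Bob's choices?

A0 = {N, P}
A1: add {J} — J (Alice) has J→N.
A2: add {O} — O (Alice) has O→J.
A3 = A2; e.g. K (Bob) can still go to Q. Fixed point.
O enters the attractor at level 2, so Alice can force the target in 2 moves from there.

2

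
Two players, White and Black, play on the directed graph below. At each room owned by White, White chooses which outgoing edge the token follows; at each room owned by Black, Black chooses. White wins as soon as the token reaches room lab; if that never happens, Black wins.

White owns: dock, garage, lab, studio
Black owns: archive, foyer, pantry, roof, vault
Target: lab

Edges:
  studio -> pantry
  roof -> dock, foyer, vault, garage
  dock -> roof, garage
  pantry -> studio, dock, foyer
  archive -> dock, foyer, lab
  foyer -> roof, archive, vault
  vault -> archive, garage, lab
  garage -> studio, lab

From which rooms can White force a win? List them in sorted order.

A0 = {lab}
A1: add {garage} — garage (White) has garage→lab.
A2: add {dock} — dock (White) has dock→garage.
A3 = A2; e.g. studio (White) has no edge into A2. Fixed point.
White's winning region = {dock, garage, lab}.

dock, garage, lab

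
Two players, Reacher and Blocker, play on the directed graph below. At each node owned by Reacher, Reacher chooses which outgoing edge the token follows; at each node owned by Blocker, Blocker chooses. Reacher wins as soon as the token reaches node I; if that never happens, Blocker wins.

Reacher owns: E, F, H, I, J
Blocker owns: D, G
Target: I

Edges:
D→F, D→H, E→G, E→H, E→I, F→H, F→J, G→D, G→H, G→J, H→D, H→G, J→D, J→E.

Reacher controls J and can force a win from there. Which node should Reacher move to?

A0 = {I}
A1: add {E} — E (Reacher) has E→I.
A2: add {J} — J (Reacher) has J→E.
A3: add {F} — F (Reacher) has F→J.
A4 = A3; e.g. D (Blocker) can still go to H. Fixed point.
From J, successor E is in the attractor (rank 1); the other successor D is not.

E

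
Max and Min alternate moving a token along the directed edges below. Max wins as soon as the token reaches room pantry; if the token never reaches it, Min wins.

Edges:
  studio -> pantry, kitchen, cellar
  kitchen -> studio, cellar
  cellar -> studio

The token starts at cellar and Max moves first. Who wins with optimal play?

Min

Track states (vertex, player-to-move).
A0 = {(pantry,Max), (pantry,Min)}
A1: add {(studio,Max)}.
A2: add {(cellar,Min)}.
A3: add {(kitchen,Max)}.
A4 = A3; e.g. (studio,Min) stays out. (cellar,Max) never enters ⇒ Min avoids the target.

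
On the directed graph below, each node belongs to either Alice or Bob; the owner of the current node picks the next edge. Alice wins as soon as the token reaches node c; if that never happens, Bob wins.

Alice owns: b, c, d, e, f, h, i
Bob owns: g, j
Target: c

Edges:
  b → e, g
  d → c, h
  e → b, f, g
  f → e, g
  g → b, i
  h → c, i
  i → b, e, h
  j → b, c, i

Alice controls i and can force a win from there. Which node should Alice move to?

A0 = {c}
A1: add {d, h} — d (Alice) has d→c; h (Alice) has h→c.
A2: add {i} — i (Alice) has i→h.
A3 = A2; e.g. b (Alice) has no edge into A2. Fixed point.
From i, successor h is in the attractor (rank 1); the other successors b, e are not.

h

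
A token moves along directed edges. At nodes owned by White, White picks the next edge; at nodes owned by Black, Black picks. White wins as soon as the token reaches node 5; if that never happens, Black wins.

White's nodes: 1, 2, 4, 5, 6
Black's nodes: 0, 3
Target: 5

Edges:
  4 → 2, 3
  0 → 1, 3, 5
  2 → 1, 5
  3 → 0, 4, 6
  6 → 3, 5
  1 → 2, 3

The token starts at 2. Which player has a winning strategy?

White

A0 = {5}
A1: add {2, 6} — 2 (White) has 2→5; 6 (White) has 6→5.
2 ∈ A1, so White can force the target.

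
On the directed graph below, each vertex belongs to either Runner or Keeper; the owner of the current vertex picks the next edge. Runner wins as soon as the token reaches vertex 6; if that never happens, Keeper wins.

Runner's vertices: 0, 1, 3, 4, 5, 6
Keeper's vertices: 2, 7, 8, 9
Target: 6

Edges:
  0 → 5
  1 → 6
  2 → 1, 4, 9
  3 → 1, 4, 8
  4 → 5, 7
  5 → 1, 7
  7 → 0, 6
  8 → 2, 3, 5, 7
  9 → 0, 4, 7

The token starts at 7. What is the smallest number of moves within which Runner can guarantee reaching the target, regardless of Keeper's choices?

A0 = {6}
A1: add {1} — 1 (Runner) has 1→6.
A2: add {3, 5} — 3 (Runner) has 3→1; 5 (Runner) has 5→1.
A3: add {0, 4} — 0 (Runner) has 0→5; 4 (Runner) has 4→5.
A4: add {7} — 7 (Keeper): all of {0, 6} already in.
7 enters the attractor at level 4, so Runner can force the target in 4 moves from there.

4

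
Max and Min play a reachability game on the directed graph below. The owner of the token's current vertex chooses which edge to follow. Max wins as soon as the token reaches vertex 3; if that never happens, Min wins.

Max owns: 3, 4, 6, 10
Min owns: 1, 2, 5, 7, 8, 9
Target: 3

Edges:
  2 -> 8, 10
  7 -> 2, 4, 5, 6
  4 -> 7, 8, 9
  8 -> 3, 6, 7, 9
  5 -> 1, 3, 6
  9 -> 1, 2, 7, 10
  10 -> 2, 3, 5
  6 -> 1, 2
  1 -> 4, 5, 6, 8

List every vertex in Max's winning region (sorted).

3, 10

A0 = {3}
A1: add {10} — 10 (Max) has 10→3.
A2 = A1; e.g. 1 (Min) can still go to 4. Fixed point.
Max's winning region = {3, 10}.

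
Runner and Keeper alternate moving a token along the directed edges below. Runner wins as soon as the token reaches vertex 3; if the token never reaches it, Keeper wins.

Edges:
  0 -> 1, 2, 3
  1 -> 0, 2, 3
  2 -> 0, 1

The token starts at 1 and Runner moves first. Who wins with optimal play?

Runner

Track states (vertex, player-to-move).
A0 = {(3,Runner), (3,Keeper)}
A1: add {(0,Runner), (1,Runner)}.
(1,Runner) ∈ A1 ⇒ Runner forces the target.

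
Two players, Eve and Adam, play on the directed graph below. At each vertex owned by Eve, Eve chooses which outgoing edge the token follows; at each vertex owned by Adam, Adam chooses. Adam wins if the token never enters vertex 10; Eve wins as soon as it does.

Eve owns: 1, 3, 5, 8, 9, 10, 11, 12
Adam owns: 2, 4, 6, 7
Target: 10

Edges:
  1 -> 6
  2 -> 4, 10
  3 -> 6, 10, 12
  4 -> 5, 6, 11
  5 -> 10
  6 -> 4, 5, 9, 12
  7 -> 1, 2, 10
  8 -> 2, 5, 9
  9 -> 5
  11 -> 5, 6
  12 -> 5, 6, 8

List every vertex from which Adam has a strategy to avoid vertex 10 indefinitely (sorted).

1, 2, 4, 6, 7

A0 = {10}
A1: add {3, 5} — 3 (Eve) has 3→10; 5 (Eve) has 5→10.
A2: add {8, 9, 11, 12} — 8 (Eve) has 8→5; 9 (Eve) has 9→5; 11 (Eve) has 11→5; 12 (Eve) has 12→5.
A3 = A2; e.g. 1 (Eve) has no edge into A2. Fixed point.
Eve's attractor = {3, 5, 8, 9, 10, 11, 12}; Adam avoids the target exactly from the complement.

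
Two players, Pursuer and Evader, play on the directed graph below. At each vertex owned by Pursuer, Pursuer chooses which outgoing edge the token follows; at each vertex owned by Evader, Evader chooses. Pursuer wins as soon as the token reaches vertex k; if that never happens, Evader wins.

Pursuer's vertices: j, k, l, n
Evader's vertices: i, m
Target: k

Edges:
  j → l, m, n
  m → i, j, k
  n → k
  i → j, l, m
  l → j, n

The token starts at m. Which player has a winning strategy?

A0 = {k}
A1: add {n} — n (Pursuer) has n→k.
A2: add {j, l} — j (Pursuer) has j→n; l (Pursuer) has l→n.
A3 = A2; e.g. i (Evader) can still go to m. Fixed point.
m never enters the attractor, so Evader can avoid the target forever.

Evader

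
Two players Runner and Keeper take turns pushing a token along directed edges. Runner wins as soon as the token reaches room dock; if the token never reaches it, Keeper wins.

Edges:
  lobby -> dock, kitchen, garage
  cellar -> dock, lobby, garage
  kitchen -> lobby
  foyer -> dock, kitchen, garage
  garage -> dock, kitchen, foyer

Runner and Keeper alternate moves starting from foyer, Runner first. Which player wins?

Track states (vertex, player-to-move).
A0 = {(dock,Runner), (dock,Keeper)}
A1: add {(lobby,Runner), (cellar,Runner), (foyer,Runner), (garage,Runner)}.
(foyer,Runner) ∈ A1 ⇒ Runner forces the target.

Runner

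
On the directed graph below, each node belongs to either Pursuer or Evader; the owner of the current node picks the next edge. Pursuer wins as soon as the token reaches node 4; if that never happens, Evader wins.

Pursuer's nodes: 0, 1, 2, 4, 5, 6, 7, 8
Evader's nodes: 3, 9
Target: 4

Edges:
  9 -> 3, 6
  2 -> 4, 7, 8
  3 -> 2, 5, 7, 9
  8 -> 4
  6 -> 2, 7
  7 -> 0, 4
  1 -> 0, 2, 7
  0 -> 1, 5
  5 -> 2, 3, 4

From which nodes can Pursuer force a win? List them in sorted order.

A0 = {4}
A1: add {2, 5, 7, 8} — 2 (Pursuer) has 2→4; 5 (Pursuer) has 5→4; 7 (Pursuer) has 7→4; 8 (Pursuer) has 8→4.
A2: add {0, 1, 6} — 0 (Pursuer) has 0→5; 1 (Pursuer) has 1→2; 6 (Pursuer) has 6→2.
A3 = A2; e.g. 3 (Evader) can still go to 9. Fixed point.
Pursuer's winning region = {0, 1, 2, 4, 5, 6, 7, 8}.

0, 1, 2, 4, 5, 6, 7, 8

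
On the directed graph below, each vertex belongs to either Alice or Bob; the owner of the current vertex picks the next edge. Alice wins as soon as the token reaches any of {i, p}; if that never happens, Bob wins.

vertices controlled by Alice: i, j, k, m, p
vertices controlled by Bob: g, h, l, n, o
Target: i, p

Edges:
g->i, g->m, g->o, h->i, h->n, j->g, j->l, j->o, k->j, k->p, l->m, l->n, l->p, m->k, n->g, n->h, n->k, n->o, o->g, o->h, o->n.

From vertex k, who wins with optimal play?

Alice

A0 = {i, p}
A1: add {k} — k (Alice) has k→p.
k ∈ A1, so Alice can force the target.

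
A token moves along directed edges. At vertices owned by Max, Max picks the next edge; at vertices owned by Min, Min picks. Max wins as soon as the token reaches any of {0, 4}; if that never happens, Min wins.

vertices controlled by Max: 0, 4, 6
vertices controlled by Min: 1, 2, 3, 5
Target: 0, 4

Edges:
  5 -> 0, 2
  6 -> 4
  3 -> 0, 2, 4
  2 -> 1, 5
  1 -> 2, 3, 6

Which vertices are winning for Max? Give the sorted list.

0, 4, 6

A0 = {0, 4}
A1: add {6} — 6 (Max) has 6→4.
A2 = A1; e.g. 1 (Min) can still go to 2. Fixed point.
Max's winning region = {0, 4, 6}.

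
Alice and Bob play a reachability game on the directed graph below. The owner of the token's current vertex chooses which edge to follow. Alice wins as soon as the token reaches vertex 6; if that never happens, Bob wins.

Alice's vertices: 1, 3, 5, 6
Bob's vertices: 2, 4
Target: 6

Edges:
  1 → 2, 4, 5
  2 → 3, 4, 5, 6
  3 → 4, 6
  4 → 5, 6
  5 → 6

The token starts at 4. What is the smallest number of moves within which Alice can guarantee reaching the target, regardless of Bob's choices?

2

A0 = {6}
A1: add {3, 5} — 3 (Alice) has 3→6; 5 (Alice) has 5→6.
A2: add {1, 4} — 1 (Alice) has 1→5; 4 (Bob): all of {5, 6} already in.
4 enters the attractor at level 2, so Alice can force the target in 2 moves from there.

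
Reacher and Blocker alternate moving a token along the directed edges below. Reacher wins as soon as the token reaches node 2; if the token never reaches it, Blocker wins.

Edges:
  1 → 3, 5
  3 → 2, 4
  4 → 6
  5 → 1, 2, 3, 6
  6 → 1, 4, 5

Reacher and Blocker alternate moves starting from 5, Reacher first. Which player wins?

Reacher

Track states (vertex, player-to-move).
A0 = {(2,Reacher), (2,Blocker)}
A1: add {(3,Reacher), (5,Reacher)}.
(5,Reacher) ∈ A1 ⇒ Reacher forces the target.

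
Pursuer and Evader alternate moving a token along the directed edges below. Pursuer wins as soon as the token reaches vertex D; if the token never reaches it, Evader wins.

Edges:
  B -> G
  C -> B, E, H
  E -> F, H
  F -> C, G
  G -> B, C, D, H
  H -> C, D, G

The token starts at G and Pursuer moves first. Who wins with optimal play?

Track states (vertex, player-to-move).
A0 = {(D,Pursuer), (D,Evader)}
A1: add {(G,Pursuer), (H,Pursuer)}.
(G,Pursuer) ∈ A1 ⇒ Pursuer forces the target.

Pursuer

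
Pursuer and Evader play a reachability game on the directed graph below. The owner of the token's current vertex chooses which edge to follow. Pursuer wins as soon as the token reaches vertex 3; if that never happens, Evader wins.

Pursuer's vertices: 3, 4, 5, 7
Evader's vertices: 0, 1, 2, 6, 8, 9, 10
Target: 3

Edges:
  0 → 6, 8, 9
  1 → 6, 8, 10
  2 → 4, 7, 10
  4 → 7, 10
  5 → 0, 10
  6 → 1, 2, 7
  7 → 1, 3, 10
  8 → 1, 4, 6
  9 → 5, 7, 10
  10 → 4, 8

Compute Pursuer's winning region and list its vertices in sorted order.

A0 = {3}
A1: add {7} — 7 (Pursuer) has 7→3.
A2: add {4} — 4 (Pursuer) has 4→7.
A3 = A2; e.g. 0 (Evader) can still go to 6. Fixed point.
Pursuer's winning region = {3, 4, 7}.

3, 4, 7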